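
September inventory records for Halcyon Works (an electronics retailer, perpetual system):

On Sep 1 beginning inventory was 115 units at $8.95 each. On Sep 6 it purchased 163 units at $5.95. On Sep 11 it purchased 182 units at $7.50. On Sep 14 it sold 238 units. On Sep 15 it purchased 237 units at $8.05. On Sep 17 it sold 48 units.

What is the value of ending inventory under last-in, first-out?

Sep 14, 238 sold [LIFO — newest first]: 182 @ $7.50 + 56 @ $5.95 = $1,698.20
Sep 17, 48 sold [LIFO — newest first]: 48 @ $8.05 = $386.40
Total COGS = $1,698.20 + $386.40 = $2,084.60
Ending inventory: 115 @ $8.95 + 107 @ $5.95 + 189 @ $8.05 = $3,187.35
Check: goods available $5,271.95 = COGS $2,084.60 + ending $3,187.35

Ending inventory = $3,187.35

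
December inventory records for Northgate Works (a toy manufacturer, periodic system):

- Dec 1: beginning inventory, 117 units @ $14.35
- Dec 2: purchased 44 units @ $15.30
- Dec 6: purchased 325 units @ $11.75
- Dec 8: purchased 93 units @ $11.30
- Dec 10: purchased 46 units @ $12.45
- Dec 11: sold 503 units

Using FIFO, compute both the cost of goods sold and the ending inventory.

COGS = $6,363.00; ending inventory = $1,431.50

Dec 11, 503 sold [FIFO — oldest first]: 117 @ $14.35 + 44 @ $15.30 + 325 @ $11.75 + 17 @ $11.30 = $6,363.00
Ending inventory: 76 @ $11.30 + 46 @ $12.45 = $1,431.50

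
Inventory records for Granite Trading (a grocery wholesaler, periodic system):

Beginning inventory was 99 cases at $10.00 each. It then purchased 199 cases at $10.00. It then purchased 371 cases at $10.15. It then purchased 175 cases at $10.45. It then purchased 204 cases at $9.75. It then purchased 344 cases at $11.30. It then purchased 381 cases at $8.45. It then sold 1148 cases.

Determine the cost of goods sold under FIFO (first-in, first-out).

COGS = $11,693.40

Sale 1 (1148) [FIFO — oldest first]: 99 @ $10.00 + 199 @ $10.00 + 371 @ $10.15 + 175 @ $10.45 + 204 @ $9.75 + 100 @ $11.30 = $11,693.40
Ending inventory: 244 @ $11.30 + 381 @ $8.45 = $5,976.65
Check: goods available $17,670.05 = COGS $11,693.40 + ending $5,976.65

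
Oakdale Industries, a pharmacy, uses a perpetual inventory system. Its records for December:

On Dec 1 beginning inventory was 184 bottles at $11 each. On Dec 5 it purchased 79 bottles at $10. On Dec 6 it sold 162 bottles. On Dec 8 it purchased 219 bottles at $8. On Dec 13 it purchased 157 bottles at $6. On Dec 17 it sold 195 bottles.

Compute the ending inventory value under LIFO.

Ending inventory = $2,559

Dec 6, 162 sold [LIFO — newest first]: 79 @ $10 + 83 @ $11 = $1,703
Dec 17, 195 sold [LIFO — newest first]: 157 @ $6 + 38 @ $8 = $1,246
Total COGS = $1,703 + $1,246 = $2,949
Ending inventory: 101 @ $11 + 181 @ $8 = $2,559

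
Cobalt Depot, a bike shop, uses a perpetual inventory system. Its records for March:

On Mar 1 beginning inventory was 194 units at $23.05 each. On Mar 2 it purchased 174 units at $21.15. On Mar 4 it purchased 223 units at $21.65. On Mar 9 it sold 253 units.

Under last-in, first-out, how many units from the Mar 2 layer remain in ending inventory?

144

Mar 9, 253 sold [LIFO — newest first]: 223 @ $21.65 + 30 @ $21.15 = $5,462.45
Ending inventory: 194 @ $23.05 + 144 @ $21.15 = $7,517.30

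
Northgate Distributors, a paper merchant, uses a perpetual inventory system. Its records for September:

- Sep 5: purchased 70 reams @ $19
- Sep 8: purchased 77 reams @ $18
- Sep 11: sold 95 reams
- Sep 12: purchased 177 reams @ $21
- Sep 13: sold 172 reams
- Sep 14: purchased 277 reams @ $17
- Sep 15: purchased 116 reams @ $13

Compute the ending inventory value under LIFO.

Sep 11, 95 sold [LIFO — newest first]: 77 @ $18 + 18 @ $19 = $1,728
Sep 13, 172 sold [LIFO — newest first]: 172 @ $21 = $3,612
Total COGS = $1,728 + $3,612 = $5,340
Ending inventory: 52 @ $19 + 5 @ $21 + 277 @ $17 + 116 @ $13 = $7,310

Ending inventory = $7,310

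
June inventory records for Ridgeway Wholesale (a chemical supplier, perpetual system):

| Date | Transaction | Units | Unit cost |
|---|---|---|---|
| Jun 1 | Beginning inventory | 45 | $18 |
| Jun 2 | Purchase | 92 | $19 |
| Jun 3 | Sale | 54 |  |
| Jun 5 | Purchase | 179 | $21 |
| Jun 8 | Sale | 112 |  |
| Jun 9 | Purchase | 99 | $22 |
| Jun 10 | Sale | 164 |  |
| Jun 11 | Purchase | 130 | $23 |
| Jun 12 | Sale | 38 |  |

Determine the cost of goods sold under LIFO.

Jun 3, 54 sold [LIFO — newest first]: 54 @ $19 = $1,026
Jun 8, 112 sold [LIFO — newest first]: 112 @ $21 = $2,352
Jun 10, 164 sold [LIFO — newest first]: 99 @ $22 + 65 @ $21 = $3,543
Jun 12, 38 sold [LIFO — newest first]: 38 @ $23 = $874
Total COGS = $1,026 + $2,352 + $3,543 + $874 = $7,795
Ending inventory: 45 @ $18 + 38 @ $19 + 2 @ $21 + 92 @ $23 = $3,690

COGS = $7,795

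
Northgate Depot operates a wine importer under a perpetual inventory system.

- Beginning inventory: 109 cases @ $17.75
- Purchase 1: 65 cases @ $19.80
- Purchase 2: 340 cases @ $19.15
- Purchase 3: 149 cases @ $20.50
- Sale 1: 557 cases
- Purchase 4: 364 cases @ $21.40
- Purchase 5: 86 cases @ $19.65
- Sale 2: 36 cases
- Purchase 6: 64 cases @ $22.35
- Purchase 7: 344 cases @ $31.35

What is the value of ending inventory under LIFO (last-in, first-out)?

Sale 1 (557) [LIFO — newest first]: 149 @ $20.50 + 340 @ $19.15 + 65 @ $19.80 + 3 @ $17.75 = $10,905.75
Sale 2 (36) [LIFO — newest first]: 36 @ $19.65 = $707.40
Total COGS = $10,905.75 + $707.40 = $11,613.15
Ending inventory: 106 @ $17.75 + 364 @ $21.40 + 50 @ $19.65 + 64 @ $22.35 + 344 @ $31.35 = $22,868.40

Ending inventory = $22,868.40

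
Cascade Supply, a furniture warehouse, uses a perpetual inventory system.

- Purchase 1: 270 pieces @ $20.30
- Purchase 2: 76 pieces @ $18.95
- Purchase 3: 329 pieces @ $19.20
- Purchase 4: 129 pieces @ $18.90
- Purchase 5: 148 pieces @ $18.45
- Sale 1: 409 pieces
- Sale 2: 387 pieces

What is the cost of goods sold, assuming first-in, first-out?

COGS = $15,524.90

Sale 1 (409) [FIFO — oldest first]: 270 @ $20.30 + 76 @ $18.95 + 63 @ $19.20 = $8,130.80
Sale 2 (387) [FIFO — oldest first]: 266 @ $19.20 + 121 @ $18.90 = $7,394.10
Total COGS = $8,130.80 + $7,394.10 = $15,524.90
Ending inventory: 8 @ $18.90 + 148 @ $18.45 = $2,881.80
Check: goods available $18,406.70 = COGS $15,524.90 + ending $2,881.80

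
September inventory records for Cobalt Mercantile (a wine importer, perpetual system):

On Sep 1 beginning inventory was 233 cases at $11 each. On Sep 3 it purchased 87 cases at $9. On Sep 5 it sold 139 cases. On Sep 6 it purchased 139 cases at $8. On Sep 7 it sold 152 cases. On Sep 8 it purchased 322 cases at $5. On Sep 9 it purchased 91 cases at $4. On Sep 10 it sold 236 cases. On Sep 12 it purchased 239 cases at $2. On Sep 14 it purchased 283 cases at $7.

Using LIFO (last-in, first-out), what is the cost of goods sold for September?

COGS = $3,699

Sep 5, 139 sold [LIFO — newest first]: 87 @ $9 + 52 @ $11 = $1,355
Sep 7, 152 sold [LIFO — newest first]: 139 @ $8 + 13 @ $11 = $1,255
Sep 10, 236 sold [LIFO — newest first]: 91 @ $4 + 145 @ $5 = $1,089
Total COGS = $1,355 + $1,255 + $1,089 = $3,699
Ending inventory: 168 @ $11 + 177 @ $5 + 239 @ $2 + 283 @ $7 = $5,192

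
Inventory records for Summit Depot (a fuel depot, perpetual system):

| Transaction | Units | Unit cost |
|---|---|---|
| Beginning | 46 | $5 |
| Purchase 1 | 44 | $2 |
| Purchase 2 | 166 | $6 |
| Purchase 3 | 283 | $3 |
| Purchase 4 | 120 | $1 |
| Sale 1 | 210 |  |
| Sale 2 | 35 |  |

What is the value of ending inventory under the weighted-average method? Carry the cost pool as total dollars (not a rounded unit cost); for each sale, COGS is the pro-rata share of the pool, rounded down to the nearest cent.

After Beginning: 46 on hand, pool $230.00 (≈ $5.0000 each)
After Purchase 1: 90 on hand, pool $318.00 (≈ $3.5333 each)
After Purchase 2: 256 on hand, pool $1,314.00 (≈ $5.1328 each)
After Purchase 3: 539 on hand, pool $2,163.00 (≈ $4.0130 each)
After Purchase 4: 659 on hand, pool $2,283.00 (≈ $3.4643 each)
Sale 1, sell 210: 210/659 × $2,283.00 → $727.51
Sale 2, sell 35: 35/449 × $1,555.49 → $121.25
Total COGS = $727.51 + $121.25 = $848.76
Ending inventory (cost pool remaining) = $1,434.24
Check: goods available $2,283.00 = COGS $848.76 + ending $1,434.24

Ending inventory = $1,434.24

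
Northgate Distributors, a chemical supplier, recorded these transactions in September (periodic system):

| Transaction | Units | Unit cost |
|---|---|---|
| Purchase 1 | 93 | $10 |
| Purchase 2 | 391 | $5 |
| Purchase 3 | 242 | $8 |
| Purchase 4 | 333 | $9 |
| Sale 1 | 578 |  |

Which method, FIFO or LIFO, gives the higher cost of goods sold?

FIFO COGS: 93 @ $10 + 391 @ $5 + 94 @ $8 = $3,637
LIFO COGS: 333 @ $9 + 242 @ $8 + 3 @ $5 = $4,948

LIFO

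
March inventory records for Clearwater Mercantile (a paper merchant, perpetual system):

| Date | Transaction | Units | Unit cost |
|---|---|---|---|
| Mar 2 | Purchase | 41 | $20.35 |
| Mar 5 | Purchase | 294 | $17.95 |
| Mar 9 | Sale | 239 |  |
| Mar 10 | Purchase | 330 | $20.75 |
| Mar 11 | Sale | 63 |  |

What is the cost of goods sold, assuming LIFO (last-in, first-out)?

Mar 9, 239 sold [LIFO — newest first]: 239 @ $17.95 = $4,290.05
Mar 11, 63 sold [LIFO — newest first]: 63 @ $20.75 = $1,307.25
Total COGS = $4,290.05 + $1,307.25 = $5,597.30
Ending inventory: 41 @ $20.35 + 55 @ $17.95 + 267 @ $20.75 = $7,361.85

COGS = $5,597.30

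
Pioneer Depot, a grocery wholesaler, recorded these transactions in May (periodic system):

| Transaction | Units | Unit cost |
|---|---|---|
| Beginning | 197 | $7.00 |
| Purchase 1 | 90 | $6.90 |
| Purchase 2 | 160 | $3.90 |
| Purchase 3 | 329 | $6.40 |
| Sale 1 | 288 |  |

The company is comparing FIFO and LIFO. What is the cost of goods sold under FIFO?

FIFO COGS: 197 @ $7.00 + 90 @ $6.90 + 1 @ $3.90 = $2,003.90
LIFO COGS: 288 @ $6.40 = $1,843.20

COGS = $2,003.90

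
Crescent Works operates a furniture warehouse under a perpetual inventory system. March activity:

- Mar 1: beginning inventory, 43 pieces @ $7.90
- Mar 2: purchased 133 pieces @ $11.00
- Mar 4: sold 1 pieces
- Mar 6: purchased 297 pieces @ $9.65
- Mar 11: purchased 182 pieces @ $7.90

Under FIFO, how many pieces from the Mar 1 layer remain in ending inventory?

Mar 4, 1 sold [FIFO — oldest first]: 1 @ $7.90 = $7.90
Ending inventory: 42 @ $7.90 + 133 @ $11.00 + 297 @ $9.65 + 182 @ $7.90 = $6,098.65

42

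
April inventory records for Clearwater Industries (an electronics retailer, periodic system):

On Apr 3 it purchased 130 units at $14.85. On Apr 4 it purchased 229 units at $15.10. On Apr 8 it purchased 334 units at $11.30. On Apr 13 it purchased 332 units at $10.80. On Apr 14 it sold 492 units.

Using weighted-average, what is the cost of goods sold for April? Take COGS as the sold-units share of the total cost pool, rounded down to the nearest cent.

COGS = $6,119.13

Apr 14, sell 492: 492/1025 × $12,748.20 → $6,119.13
Ending inventory (cost pool remaining) = $6,629.07
Check: goods available $12,748.20 = COGS $6,119.13 + ending $6,629.07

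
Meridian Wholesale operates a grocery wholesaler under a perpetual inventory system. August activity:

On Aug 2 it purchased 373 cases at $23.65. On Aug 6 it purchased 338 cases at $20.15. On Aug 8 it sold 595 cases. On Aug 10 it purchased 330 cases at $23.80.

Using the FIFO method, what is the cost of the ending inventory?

Aug 8, 595 sold [FIFO — oldest first]: 373 @ $23.65 + 222 @ $20.15 = $13,294.75
Ending inventory: 116 @ $20.15 + 330 @ $23.80 = $10,191.40

Ending inventory = $10,191.40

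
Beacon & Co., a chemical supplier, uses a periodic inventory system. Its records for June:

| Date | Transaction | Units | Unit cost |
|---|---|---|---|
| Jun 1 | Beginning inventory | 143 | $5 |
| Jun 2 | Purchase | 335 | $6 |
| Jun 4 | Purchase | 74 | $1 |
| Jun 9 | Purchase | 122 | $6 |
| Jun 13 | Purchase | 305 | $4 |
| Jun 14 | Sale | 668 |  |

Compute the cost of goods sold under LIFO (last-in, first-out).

COGS = $3,028

Jun 14, 668 sold [LIFO — newest first]: 305 @ $4 + 122 @ $6 + 74 @ $1 + 167 @ $6 = $3,028
Ending inventory: 143 @ $5 + 168 @ $6 = $1,723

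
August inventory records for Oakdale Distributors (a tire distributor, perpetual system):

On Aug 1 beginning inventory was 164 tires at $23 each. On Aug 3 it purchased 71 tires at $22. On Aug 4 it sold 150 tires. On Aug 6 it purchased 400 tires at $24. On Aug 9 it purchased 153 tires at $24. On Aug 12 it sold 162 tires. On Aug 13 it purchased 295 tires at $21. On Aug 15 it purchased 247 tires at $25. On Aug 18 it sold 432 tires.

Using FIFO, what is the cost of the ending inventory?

Aug 4, 150 sold [FIFO — oldest first]: 150 @ $23 = $3,450
Aug 12, 162 sold [FIFO — oldest first]: 14 @ $23 + 71 @ $22 + 77 @ $24 = $3,732
Aug 18, 432 sold [FIFO — oldest first]: 323 @ $24 + 109 @ $24 = $10,368
Total COGS = $3,450 + $3,732 + $10,368 = $17,550
Ending inventory: 44 @ $24 + 295 @ $21 + 247 @ $25 = $13,426
Check: goods available $30,976 = COGS $17,550 + ending $13,426

Ending inventory = $13,426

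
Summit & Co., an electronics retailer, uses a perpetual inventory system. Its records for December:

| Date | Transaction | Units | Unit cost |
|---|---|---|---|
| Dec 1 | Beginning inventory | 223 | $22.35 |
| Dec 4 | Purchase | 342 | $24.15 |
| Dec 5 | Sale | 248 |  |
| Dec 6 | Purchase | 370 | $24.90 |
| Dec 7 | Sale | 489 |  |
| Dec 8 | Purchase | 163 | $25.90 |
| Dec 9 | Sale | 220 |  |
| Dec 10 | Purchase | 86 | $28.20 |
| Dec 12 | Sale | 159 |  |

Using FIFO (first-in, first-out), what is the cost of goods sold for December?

COGS = $27,185.65

Dec 5, 248 sold [FIFO — oldest first]: 223 @ $22.35 + 25 @ $24.15 = $5,587.80
Dec 7, 489 sold [FIFO — oldest first]: 317 @ $24.15 + 172 @ $24.90 = $11,938.35
Dec 9, 220 sold [FIFO — oldest first]: 198 @ $24.90 + 22 @ $25.90 = $5,500.00
Dec 12, 159 sold [FIFO — oldest first]: 141 @ $25.90 + 18 @ $28.20 = $4,159.50
Total COGS = $5,587.80 + $11,938.35 + $5,500.00 + $4,159.50 = $27,185.65
Ending inventory: 68 @ $28.20 = $1,917.60
Check: goods available $29,103.25 = COGS $27,185.65 + ending $1,917.60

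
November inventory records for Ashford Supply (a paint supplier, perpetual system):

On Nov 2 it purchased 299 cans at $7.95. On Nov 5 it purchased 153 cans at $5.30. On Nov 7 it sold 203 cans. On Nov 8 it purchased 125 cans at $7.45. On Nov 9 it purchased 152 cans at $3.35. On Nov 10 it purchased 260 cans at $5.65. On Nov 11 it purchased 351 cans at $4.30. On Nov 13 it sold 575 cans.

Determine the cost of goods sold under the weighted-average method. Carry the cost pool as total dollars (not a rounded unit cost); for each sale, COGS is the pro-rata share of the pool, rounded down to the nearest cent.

After Nov 2: 299 on hand, pool $2,377.05 (≈ $7.9500 each)
After Nov 5: 452 on hand, pool $3,187.95 (≈ $7.0530 each)
Nov 7, sell 203: 203/452 × $3,187.95 → $1,431.75
After Nov 8: 374 on hand, pool $2,687.45 (≈ $7.1857 each)
After Nov 9: 526 on hand, pool $3,196.65 (≈ $6.0773 each)
After Nov 10: 786 on hand, pool $4,665.65 (≈ $5.9359 each)
After Nov 11: 1137 on hand, pool $6,174.95 (≈ $5.4309 each)
Nov 13, sell 575: 575/1137 × $6,174.95 → $3,122.77
Total COGS = $1,431.75 + $3,122.77 = $4,554.52
Ending inventory (cost pool remaining) = $3,052.18

COGS = $4,554.52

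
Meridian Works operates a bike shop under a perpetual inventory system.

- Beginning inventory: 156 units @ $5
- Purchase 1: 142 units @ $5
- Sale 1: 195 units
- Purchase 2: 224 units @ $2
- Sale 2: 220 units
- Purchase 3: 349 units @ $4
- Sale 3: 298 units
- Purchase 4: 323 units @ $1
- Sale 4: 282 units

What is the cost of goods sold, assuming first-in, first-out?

COGS = $3,458

Sale 1 (195) [FIFO — oldest first]: 156 @ $5 + 39 @ $5 = $975
Sale 2 (220) [FIFO — oldest first]: 103 @ $5 + 117 @ $2 = $749
Sale 3 (298) [FIFO — oldest first]: 107 @ $2 + 191 @ $4 = $978
Sale 4 (282) [FIFO — oldest first]: 158 @ $4 + 124 @ $1 = $756
Total COGS = $975 + $749 + $978 + $756 = $3,458
Ending inventory: 199 @ $1 = $199
Check: goods available $3,657 = COGS $3,458 + ending $199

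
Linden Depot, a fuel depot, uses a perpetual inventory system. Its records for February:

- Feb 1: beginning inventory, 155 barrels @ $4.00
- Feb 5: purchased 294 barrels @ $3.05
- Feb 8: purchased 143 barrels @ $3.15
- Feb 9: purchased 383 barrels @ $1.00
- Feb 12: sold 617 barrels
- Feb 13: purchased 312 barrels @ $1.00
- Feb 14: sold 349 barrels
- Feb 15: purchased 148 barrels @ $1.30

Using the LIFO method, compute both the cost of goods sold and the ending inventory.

Feb 12, 617 sold [LIFO — newest first]: 383 @ $1.00 + 143 @ $3.15 + 91 @ $3.05 = $1,111.00
Feb 14, 349 sold [LIFO — newest first]: 312 @ $1.00 + 37 @ $3.05 = $424.85
Total COGS = $1,111.00 + $424.85 = $1,535.85
Ending inventory: 155 @ $4.00 + 166 @ $3.05 + 148 @ $1.30 = $1,318.70

COGS = $1,535.85; ending inventory = $1,318.70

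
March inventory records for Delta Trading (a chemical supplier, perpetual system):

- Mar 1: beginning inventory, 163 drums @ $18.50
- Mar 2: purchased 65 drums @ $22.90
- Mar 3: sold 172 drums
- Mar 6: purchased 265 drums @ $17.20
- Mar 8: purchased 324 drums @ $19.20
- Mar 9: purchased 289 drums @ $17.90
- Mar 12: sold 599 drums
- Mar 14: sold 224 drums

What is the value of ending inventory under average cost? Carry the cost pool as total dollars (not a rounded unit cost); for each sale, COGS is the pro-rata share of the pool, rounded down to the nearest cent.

After Mar 1: 163 on hand, pool $3,015.50 (≈ $18.5000 each)
After Mar 2: 228 on hand, pool $4,504.00 (≈ $19.7544 each)
Mar 3, sell 172: 172/228 × $4,504.00 → $3,397.75
After Mar 6: 321 on hand, pool $5,664.25 (≈ $17.6456 each)
After Mar 8: 645 on hand, pool $11,885.05 (≈ $18.4264 each)
After Mar 9: 934 on hand, pool $17,058.15 (≈ $18.2635 each)
Mar 12, sell 599: 599/934 × $17,058.15 → $10,939.86
Mar 14, sell 224: 224/335 × $6,118.29 → $4,091.03
Total COGS = $3,397.75 + $10,939.86 + $4,091.03 = $18,428.64
Ending inventory (cost pool remaining) = $2,027.26

Ending inventory = $2,027.26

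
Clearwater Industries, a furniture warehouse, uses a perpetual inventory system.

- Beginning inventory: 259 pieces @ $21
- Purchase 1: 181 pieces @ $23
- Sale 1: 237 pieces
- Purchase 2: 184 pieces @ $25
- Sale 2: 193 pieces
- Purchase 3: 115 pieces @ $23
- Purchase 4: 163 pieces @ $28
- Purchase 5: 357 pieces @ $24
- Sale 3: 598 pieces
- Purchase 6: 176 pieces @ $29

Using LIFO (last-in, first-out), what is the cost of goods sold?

COGS = $25,054

Sale 1 (237) [LIFO — newest first]: 181 @ $23 + 56 @ $21 = $5,339
Sale 2 (193) [LIFO — newest first]: 184 @ $25 + 9 @ $21 = $4,789
Sale 3 (598) [LIFO — newest first]: 357 @ $24 + 163 @ $28 + 78 @ $23 = $14,926
Total COGS = $5,339 + $4,789 + $14,926 = $25,054
Ending inventory: 194 @ $21 + 37 @ $23 + 176 @ $29 = $10,029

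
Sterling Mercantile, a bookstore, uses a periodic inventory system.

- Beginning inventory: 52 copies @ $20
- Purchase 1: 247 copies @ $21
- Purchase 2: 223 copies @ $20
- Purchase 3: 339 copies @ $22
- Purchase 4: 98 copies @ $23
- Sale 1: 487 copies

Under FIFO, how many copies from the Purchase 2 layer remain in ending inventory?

Sale 1 (487) [FIFO — oldest first]: 52 @ $20 + 247 @ $21 + 188 @ $20 = $9,987
Ending inventory: 35 @ $20 + 339 @ $22 + 98 @ $23 = $10,412

35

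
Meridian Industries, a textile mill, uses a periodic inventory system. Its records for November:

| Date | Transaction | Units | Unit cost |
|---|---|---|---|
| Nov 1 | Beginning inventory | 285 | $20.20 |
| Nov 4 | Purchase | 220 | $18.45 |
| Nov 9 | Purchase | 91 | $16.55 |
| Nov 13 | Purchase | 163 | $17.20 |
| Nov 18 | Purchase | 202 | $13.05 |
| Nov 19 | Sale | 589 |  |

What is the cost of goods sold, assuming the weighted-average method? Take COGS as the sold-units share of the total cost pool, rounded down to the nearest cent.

COGS = $10,273.33

Nov 19, sell 589: 589/961 × $16,761.75 → $10,273.33
Ending inventory (cost pool remaining) = $6,488.42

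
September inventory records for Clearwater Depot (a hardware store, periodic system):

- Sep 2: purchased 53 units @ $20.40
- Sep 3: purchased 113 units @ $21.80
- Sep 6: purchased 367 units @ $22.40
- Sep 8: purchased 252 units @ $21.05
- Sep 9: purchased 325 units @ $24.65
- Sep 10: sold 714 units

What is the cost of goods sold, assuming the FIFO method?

COGS = $15,575.45

Sep 10, 714 sold [FIFO — oldest first]: 53 @ $20.40 + 113 @ $21.80 + 367 @ $22.40 + 181 @ $21.05 = $15,575.45
Ending inventory: 71 @ $21.05 + 325 @ $24.65 = $9,505.80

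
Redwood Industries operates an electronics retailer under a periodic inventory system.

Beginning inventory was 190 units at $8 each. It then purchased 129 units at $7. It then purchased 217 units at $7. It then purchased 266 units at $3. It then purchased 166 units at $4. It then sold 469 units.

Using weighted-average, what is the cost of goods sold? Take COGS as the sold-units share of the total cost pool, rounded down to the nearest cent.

Sale 1, sell 469: 469/968 × $5,404.00 → $2,618.26
Ending inventory (cost pool remaining) = $2,785.74
Check: goods available $5,404.00 = COGS $2,618.26 + ending $2,785.74

COGS = $2,618.26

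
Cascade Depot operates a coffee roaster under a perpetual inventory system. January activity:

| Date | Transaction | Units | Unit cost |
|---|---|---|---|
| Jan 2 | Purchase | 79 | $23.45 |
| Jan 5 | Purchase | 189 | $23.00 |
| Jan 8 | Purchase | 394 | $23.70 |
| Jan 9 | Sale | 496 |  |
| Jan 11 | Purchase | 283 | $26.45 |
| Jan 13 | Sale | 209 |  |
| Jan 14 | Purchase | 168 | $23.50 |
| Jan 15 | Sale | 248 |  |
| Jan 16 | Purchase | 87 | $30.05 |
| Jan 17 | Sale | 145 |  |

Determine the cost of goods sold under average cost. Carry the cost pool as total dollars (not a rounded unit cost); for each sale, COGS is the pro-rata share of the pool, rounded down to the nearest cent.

COGS = $26,880.88

After Jan 2: 79 on hand, pool $1,852.55 (≈ $23.4500 each)
After Jan 5: 268 on hand, pool $6,199.55 (≈ $23.1326 each)
After Jan 8: 662 on hand, pool $15,537.35 (≈ $23.4703 each)
Jan 9, sell 496: 496/662 × $15,537.35 → $11,641.27
After Jan 11: 449 on hand, pool $11,381.43 (≈ $25.3484 each)
Jan 13, sell 209: 209/449 × $11,381.43 → $5,297.81
After Jan 14: 408 on hand, pool $10,031.62 (≈ $24.5873 each)
Jan 15, sell 248: 248/408 × $10,031.62 → $6,097.65
After Jan 16: 247 on hand, pool $6,548.32 (≈ $26.5114 each)
Jan 17, sell 145: 145/247 × $6,548.32 → $3,844.15
Total COGS = $11,641.27 + $5,297.81 + $6,097.65 + $3,844.15 = $26,880.88
Ending inventory (cost pool remaining) = $2,704.17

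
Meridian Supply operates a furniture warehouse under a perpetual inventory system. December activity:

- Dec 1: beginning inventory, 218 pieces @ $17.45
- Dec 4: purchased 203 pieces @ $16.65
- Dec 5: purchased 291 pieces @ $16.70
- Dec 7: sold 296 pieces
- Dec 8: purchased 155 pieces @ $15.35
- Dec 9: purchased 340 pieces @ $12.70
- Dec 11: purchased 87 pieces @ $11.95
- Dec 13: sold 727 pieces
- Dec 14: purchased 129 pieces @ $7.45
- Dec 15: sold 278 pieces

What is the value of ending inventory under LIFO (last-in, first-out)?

Dec 7, 296 sold [LIFO — newest first]: 291 @ $16.70 + 5 @ $16.65 = $4,942.95
Dec 13, 727 sold [LIFO — newest first]: 87 @ $11.95 + 340 @ $12.70 + 155 @ $15.35 + 145 @ $16.65 = $10,151.15
Dec 15, 278 sold [LIFO — newest first]: 129 @ $7.45 + 53 @ $16.65 + 96 @ $17.45 = $3,518.70
Total COGS = $4,942.95 + $10,151.15 + $3,518.70 = $18,612.80
Ending inventory: 122 @ $17.45 = $2,128.90
Check: goods available $20,741.70 = COGS $18,612.80 + ending $2,128.90

Ending inventory = $2,128.90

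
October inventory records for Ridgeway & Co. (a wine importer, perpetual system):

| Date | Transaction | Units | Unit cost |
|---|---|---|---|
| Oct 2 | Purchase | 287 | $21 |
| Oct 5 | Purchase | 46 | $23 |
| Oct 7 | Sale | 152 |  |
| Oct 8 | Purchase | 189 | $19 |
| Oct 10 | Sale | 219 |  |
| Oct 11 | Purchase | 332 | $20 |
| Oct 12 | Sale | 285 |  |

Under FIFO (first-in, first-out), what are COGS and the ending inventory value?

Oct 7, 152 sold [FIFO — oldest first]: 152 @ $21 = $3,192
Oct 10, 219 sold [FIFO — oldest first]: 135 @ $21 + 46 @ $23 + 38 @ $19 = $4,615
Oct 12, 285 sold [FIFO — oldest first]: 151 @ $19 + 134 @ $20 = $5,549
Total COGS = $3,192 + $4,615 + $5,549 = $13,356
Ending inventory: 198 @ $20 = $3,960

COGS = $13,356; ending inventory = $3,960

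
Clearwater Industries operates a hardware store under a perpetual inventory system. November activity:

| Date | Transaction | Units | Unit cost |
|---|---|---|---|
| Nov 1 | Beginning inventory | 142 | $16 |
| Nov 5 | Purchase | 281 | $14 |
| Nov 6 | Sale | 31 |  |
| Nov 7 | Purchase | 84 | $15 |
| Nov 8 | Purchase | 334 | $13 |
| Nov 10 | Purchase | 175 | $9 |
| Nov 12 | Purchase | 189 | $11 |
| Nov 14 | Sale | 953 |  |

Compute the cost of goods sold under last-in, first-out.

COGS = $12,084

Nov 6, 31 sold [LIFO — newest first]: 31 @ $14 = $434
Nov 14, 953 sold [LIFO — newest first]: 189 @ $11 + 175 @ $9 + 334 @ $13 + 84 @ $15 + 171 @ $14 = $11,650
Total COGS = $434 + $11,650 = $12,084
Ending inventory: 142 @ $16 + 79 @ $14 = $3,378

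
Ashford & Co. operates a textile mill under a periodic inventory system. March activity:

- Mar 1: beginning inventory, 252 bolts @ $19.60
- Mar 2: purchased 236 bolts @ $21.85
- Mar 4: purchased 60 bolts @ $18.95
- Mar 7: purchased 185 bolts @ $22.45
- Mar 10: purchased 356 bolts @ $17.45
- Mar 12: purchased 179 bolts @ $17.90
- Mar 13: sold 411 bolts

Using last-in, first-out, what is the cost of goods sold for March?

COGS = $7,252.50

Mar 13, 411 sold [LIFO — newest first]: 179 @ $17.90 + 232 @ $17.45 = $7,252.50
Ending inventory: 252 @ $19.60 + 236 @ $21.85 + 60 @ $18.95 + 185 @ $22.45 + 124 @ $17.45 = $17,549.85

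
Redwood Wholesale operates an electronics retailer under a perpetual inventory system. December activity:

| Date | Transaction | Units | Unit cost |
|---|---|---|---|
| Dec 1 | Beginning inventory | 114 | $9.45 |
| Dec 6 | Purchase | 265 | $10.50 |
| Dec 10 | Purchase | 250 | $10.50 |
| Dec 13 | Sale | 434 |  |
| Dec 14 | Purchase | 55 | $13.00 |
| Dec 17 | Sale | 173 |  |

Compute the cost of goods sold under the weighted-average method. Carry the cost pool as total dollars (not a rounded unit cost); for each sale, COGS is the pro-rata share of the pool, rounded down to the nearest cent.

COGS = $6,360.37

After Dec 1: 114 on hand, pool $1,077.30 (≈ $9.4500 each)
After Dec 6: 379 on hand, pool $3,859.80 (≈ $10.1842 each)
After Dec 10: 629 on hand, pool $6,484.80 (≈ $10.3097 each)
Dec 13, sell 434: 434/629 × $6,484.80 → $4,474.40
After Dec 14: 250 on hand, pool $2,725.40 (≈ $10.9016 each)
Dec 17, sell 173: 173/250 × $2,725.40 → $1,885.97
Total COGS = $4,474.40 + $1,885.97 = $6,360.37
Ending inventory (cost pool remaining) = $839.43
Check: goods available $7,199.80 = COGS $6,360.37 + ending $839.43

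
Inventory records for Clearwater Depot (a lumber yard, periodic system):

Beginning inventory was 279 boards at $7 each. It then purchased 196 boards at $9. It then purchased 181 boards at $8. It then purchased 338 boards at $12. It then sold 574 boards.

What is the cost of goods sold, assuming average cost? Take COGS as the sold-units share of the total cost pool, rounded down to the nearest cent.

Sale 1, sell 574: 574/994 × $9,221.00 → $5,324.80
Ending inventory (cost pool remaining) = $3,896.20

COGS = $5,324.80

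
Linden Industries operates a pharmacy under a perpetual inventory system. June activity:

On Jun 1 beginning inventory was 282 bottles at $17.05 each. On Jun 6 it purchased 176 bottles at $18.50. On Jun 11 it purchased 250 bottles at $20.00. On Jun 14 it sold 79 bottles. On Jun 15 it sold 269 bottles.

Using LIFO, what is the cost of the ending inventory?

Jun 14, 79 sold [LIFO — newest first]: 79 @ $20.00 = $1,580.00
Jun 15, 269 sold [LIFO — newest first]: 171 @ $20.00 + 98 @ $18.50 = $5,233.00
Total COGS = $1,580.00 + $5,233.00 = $6,813.00
Ending inventory: 282 @ $17.05 + 78 @ $18.50 = $6,251.10
Check: goods available $13,064.10 = COGS $6,813.00 + ending $6,251.10

Ending inventory = $6,251.10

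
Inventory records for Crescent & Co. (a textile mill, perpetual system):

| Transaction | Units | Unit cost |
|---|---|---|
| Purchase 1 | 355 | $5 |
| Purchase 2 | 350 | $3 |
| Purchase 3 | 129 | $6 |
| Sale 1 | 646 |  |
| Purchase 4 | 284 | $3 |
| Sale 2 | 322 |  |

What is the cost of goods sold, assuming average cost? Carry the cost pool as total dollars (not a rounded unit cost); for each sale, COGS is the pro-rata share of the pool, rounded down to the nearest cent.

After Purchase 1: 355 on hand, pool $1,775.00 (≈ $5.0000 each)
After Purchase 2: 705 on hand, pool $2,825.00 (≈ $4.0071 each)
After Purchase 3: 834 on hand, pool $3,599.00 (≈ $4.3153 each)
Sale 1, sell 646: 646/834 × $3,599.00 → $2,787.71
After Purchase 4: 472 on hand, pool $1,663.29 (≈ $3.5239 each)
Sale 2, sell 322: 322/472 × $1,663.29 → $1,134.70
Total COGS = $2,787.71 + $1,134.70 = $3,922.41
Ending inventory (cost pool remaining) = $528.59
Check: goods available $4,451.00 = COGS $3,922.41 + ending $528.59

COGS = $3,922.41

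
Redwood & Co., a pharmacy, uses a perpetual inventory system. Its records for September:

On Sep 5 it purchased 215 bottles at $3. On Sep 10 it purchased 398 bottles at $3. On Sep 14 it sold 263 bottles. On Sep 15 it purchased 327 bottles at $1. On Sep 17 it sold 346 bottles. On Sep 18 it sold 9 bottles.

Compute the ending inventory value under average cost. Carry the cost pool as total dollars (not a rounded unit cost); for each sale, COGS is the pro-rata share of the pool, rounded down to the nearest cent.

After Sep 5: 215 on hand, pool $645.00 (≈ $3.0000 each)
After Sep 10: 613 on hand, pool $1,839.00 (≈ $3.0000 each)
Sep 14, sell 263: 263/613 × $1,839.00 → $789.00
After Sep 15: 677 on hand, pool $1,377.00 (≈ $2.0340 each)
Sep 17, sell 346: 346/677 × $1,377.00 → $703.75
Sep 18, sell 9: 9/331 × $673.25 → $18.30
Total COGS = $789.00 + $703.75 + $18.30 = $1,511.05
Ending inventory (cost pool remaining) = $654.95

Ending inventory = $654.95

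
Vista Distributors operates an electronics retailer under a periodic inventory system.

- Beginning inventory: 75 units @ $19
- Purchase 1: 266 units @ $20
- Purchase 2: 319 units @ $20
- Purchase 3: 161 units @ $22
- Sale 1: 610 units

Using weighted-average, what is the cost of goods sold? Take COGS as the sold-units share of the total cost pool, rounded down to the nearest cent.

COGS = $12,383.52

Sale 1, sell 610: 610/821 × $16,667.00 → $12,383.52
Ending inventory (cost pool remaining) = $4,283.48
Check: goods available $16,667.00 = COGS $12,383.52 + ending $4,283.48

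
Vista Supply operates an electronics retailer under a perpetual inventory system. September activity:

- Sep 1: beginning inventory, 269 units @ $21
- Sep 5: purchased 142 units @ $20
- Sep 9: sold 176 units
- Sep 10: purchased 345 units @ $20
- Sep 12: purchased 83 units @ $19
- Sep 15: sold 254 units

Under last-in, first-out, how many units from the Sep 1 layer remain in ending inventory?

Sep 9, 176 sold [LIFO — newest first]: 142 @ $20 + 34 @ $21 = $3,554
Sep 15, 254 sold [LIFO — newest first]: 83 @ $19 + 171 @ $20 = $4,997
Total COGS = $3,554 + $4,997 = $8,551
Ending inventory: 235 @ $21 + 174 @ $20 = $8,415

235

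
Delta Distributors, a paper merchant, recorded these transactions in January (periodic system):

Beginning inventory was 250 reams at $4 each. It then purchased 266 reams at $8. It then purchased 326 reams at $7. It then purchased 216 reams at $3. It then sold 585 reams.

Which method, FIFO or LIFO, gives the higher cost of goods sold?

FIFO COGS: 250 @ $4 + 266 @ $8 + 69 @ $7 = $3,611
LIFO COGS: 216 @ $3 + 326 @ $7 + 43 @ $8 = $3,274

FIFO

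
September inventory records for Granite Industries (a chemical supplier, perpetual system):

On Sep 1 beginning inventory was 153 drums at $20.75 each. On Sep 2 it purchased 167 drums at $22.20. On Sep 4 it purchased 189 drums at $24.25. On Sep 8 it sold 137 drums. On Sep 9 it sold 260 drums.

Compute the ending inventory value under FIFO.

Ending inventory = $2,716.00

Sep 8, 137 sold [FIFO — oldest first]: 137 @ $20.75 = $2,842.75
Sep 9, 260 sold [FIFO — oldest first]: 16 @ $20.75 + 167 @ $22.20 + 77 @ $24.25 = $5,906.65
Total COGS = $2,842.75 + $5,906.65 = $8,749.40
Ending inventory: 112 @ $24.25 = $2,716.00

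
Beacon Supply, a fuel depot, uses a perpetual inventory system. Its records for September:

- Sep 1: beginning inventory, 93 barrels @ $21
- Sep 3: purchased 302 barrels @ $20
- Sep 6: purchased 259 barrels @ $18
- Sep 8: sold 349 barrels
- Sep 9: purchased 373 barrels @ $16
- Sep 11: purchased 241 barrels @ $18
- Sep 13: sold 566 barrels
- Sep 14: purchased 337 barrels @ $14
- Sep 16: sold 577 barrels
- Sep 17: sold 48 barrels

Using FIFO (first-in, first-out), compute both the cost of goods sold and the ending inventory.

COGS = $26,769; ending inventory = $910

Sep 8, 349 sold [FIFO — oldest first]: 93 @ $21 + 256 @ $20 = $7,073
Sep 13, 566 sold [FIFO — oldest first]: 46 @ $20 + 259 @ $18 + 261 @ $16 = $9,758
Sep 16, 577 sold [FIFO — oldest first]: 112 @ $16 + 241 @ $18 + 224 @ $14 = $9,266
Sep 17, 48 sold [FIFO — oldest first]: 48 @ $14 = $672
Total COGS = $7,073 + $9,758 + $9,266 + $672 = $26,769
Ending inventory: 65 @ $14 = $910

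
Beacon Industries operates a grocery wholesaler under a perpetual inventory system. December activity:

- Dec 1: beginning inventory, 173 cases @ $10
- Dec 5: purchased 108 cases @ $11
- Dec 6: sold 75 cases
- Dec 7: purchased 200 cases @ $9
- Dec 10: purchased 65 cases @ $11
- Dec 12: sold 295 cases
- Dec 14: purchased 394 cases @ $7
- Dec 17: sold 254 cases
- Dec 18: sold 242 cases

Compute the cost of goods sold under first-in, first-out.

Dec 6, 75 sold [FIFO — oldest first]: 75 @ $10 = $750
Dec 12, 295 sold [FIFO — oldest first]: 98 @ $10 + 108 @ $11 + 89 @ $9 = $2,969
Dec 17, 254 sold [FIFO — oldest first]: 111 @ $9 + 65 @ $11 + 78 @ $7 = $2,260
Dec 18, 242 sold [FIFO — oldest first]: 242 @ $7 = $1,694
Total COGS = $750 + $2,969 + $2,260 + $1,694 = $7,673
Ending inventory: 74 @ $7 = $518
Check: goods available $8,191 = COGS $7,673 + ending $518

COGS = $7,673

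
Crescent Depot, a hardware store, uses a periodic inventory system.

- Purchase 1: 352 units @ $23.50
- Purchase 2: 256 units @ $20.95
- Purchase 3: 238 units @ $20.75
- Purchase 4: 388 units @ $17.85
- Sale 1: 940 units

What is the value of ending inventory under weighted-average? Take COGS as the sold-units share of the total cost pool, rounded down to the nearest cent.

Ending inventory = $6,075.25

Sale 1, sell 940: 940/1234 × $25,499.50 → $19,424.25
Ending inventory (cost pool remaining) = $6,075.25
Check: goods available $25,499.50 = COGS $19,424.25 + ending $6,075.25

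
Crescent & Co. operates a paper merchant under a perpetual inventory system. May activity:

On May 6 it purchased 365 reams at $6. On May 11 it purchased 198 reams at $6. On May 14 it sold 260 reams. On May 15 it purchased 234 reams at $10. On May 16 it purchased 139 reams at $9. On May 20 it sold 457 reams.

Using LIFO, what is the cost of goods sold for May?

COGS = $5,655

May 14, 260 sold [LIFO — newest first]: 198 @ $6 + 62 @ $6 = $1,560
May 20, 457 sold [LIFO — newest first]: 139 @ $9 + 234 @ $10 + 84 @ $6 = $4,095
Total COGS = $1,560 + $4,095 = $5,655
Ending inventory: 219 @ $6 = $1,314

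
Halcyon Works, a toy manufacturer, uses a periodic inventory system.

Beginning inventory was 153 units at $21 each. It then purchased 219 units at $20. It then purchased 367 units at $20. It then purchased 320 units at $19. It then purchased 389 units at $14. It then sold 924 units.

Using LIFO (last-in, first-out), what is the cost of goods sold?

COGS = $15,826

Sale 1 (924) [LIFO — newest first]: 389 @ $14 + 320 @ $19 + 215 @ $20 = $15,826
Ending inventory: 153 @ $21 + 219 @ $20 + 152 @ $20 = $10,633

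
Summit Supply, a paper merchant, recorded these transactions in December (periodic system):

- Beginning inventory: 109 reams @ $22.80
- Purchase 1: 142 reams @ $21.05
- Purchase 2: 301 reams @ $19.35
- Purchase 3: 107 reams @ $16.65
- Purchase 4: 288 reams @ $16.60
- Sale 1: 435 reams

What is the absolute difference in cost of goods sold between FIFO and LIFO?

FIFO COGS: 109 @ $22.80 + 142 @ $21.05 + 184 @ $19.35 = $9,034.70
LIFO COGS: 288 @ $16.60 + 107 @ $16.65 + 40 @ $19.35 = $7,336.35
Difference = |$9,034.70 − $7,336.35| = $1,698.35

$1,698.35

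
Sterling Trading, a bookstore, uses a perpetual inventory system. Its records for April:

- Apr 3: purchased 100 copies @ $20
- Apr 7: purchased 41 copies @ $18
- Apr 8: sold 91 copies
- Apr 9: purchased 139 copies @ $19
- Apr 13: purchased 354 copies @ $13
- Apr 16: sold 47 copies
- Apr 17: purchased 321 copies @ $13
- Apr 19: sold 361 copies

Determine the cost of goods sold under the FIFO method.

Apr 8, 91 sold [FIFO — oldest first]: 91 @ $20 = $1,820
Apr 16, 47 sold [FIFO — oldest first]: 9 @ $20 + 38 @ $18 = $864
Apr 19, 361 sold [FIFO — oldest first]: 3 @ $18 + 139 @ $19 + 219 @ $13 = $5,542
Total COGS = $1,820 + $864 + $5,542 = $8,226
Ending inventory: 135 @ $13 + 321 @ $13 = $5,928

COGS = $8,226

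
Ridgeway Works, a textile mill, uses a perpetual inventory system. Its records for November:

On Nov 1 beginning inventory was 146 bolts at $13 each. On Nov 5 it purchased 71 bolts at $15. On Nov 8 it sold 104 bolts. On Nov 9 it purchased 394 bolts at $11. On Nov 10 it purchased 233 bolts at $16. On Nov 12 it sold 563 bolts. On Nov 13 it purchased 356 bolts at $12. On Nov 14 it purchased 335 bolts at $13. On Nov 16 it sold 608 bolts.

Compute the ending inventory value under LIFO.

Ending inventory = $3,169

Nov 8, 104 sold [LIFO — newest first]: 71 @ $15 + 33 @ $13 = $1,494
Nov 12, 563 sold [LIFO — newest first]: 233 @ $16 + 330 @ $11 = $7,358
Nov 16, 608 sold [LIFO — newest first]: 335 @ $13 + 273 @ $12 = $7,631
Total COGS = $1,494 + $7,358 + $7,631 = $16,483
Ending inventory: 113 @ $13 + 64 @ $11 + 83 @ $12 = $3,169
Check: goods available $19,652 = COGS $16,483 + ending $3,169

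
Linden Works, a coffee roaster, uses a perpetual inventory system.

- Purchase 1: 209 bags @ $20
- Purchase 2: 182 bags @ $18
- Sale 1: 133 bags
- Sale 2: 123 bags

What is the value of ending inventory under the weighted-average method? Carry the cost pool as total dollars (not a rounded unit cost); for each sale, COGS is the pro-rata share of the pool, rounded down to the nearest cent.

Ending inventory = $2,574.33

After Purchase 1: 209 on hand, pool $4,180.00 (≈ $20.0000 each)
After Purchase 2: 391 on hand, pool $7,456.00 (≈ $19.0691 each)
Sale 1, sell 133: 133/391 × $7,456.00 → $2,536.18
Sale 2, sell 123: 123/258 × $4,919.82 → $2,345.49
Total COGS = $2,536.18 + $2,345.49 = $4,881.67
Ending inventory (cost pool remaining) = $2,574.33
Check: goods available $7,456.00 = COGS $4,881.67 + ending $2,574.33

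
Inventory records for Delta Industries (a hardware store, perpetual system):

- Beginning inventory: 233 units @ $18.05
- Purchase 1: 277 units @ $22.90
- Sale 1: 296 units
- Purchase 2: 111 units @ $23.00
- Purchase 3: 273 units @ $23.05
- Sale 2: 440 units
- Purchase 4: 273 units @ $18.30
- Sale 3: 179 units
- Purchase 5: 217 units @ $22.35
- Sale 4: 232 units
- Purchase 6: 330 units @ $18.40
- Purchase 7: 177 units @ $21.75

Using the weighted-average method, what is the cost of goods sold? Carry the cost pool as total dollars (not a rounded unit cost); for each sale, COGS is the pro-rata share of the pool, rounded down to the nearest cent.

After Beginning: 233 on hand, pool $4,205.65 (≈ $18.0500 each)
After Purchase 1: 510 on hand, pool $10,548.95 (≈ $20.6842 each)
Sale 1, sell 296: 296/510 × $10,548.95 → $6,122.52
After Purchase 2: 325 on hand, pool $6,979.43 (≈ $21.4752 each)
After Purchase 3: 598 on hand, pool $13,272.08 (≈ $22.1941 each)
Sale 2, sell 440: 440/598 × $13,272.08 → $9,765.41
After Purchase 4: 431 on hand, pool $8,502.57 (≈ $19.7275 each)
Sale 3, sell 179: 179/431 × $8,502.57 → $3,531.22
After Purchase 5: 469 on hand, pool $9,821.30 (≈ $20.9409 each)
Sale 4, sell 232: 232/469 × $9,821.30 → $4,858.29
After Purchase 6: 567 on hand, pool $11,035.01 (≈ $19.4621 each)
After Purchase 7: 744 on hand, pool $14,884.76 (≈ $20.0064 each)
Total COGS = $6,122.52 + $9,765.41 + $3,531.22 + $4,858.29 = $24,277.44
Ending inventory (cost pool remaining) = $14,884.76
Check: goods available $39,162.20 = COGS $24,277.44 + ending $14,884.76

COGS = $24,277.44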